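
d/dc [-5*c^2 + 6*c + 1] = 6 - 10*c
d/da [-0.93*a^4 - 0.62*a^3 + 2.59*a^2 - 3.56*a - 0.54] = -3.72*a^3 - 1.86*a^2 + 5.18*a - 3.56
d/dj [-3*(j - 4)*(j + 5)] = -6*j - 3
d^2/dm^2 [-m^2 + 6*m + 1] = -2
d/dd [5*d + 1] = 5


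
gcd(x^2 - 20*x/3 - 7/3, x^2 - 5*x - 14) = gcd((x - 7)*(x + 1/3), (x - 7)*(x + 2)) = x - 7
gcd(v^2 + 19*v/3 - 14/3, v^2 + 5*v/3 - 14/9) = v - 2/3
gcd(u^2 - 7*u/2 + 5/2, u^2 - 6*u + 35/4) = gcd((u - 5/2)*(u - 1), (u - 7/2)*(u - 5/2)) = u - 5/2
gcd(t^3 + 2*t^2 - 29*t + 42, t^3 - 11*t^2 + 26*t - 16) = t - 2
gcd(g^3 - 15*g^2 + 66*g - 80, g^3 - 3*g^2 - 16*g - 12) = 1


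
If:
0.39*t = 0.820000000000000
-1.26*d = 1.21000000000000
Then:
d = -0.96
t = 2.10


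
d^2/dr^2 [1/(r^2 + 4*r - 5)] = 2*(-r^2 - 4*r + 4*(r + 2)^2 + 5)/(r^2 + 4*r - 5)^3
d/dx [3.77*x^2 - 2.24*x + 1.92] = 7.54*x - 2.24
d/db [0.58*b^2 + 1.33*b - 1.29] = 1.16*b + 1.33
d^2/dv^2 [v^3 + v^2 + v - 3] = 6*v + 2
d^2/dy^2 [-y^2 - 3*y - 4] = -2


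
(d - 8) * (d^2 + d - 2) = d^3 - 7*d^2 - 10*d + 16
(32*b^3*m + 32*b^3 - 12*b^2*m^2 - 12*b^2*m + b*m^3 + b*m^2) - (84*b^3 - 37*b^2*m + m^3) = 32*b^3*m - 52*b^3 - 12*b^2*m^2 + 25*b^2*m + b*m^3 + b*m^2 - m^3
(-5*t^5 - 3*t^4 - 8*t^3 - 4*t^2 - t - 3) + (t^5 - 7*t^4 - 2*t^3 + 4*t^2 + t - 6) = -4*t^5 - 10*t^4 - 10*t^3 - 9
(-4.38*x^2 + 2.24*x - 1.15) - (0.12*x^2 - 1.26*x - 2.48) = -4.5*x^2 + 3.5*x + 1.33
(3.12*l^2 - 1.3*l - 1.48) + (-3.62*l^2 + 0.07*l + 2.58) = -0.5*l^2 - 1.23*l + 1.1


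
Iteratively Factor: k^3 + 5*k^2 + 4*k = (k + 1)*(k^2 + 4*k) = (k + 1)*(k + 4)*(k)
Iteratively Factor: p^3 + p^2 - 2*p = (p - 1)*(p^2 + 2*p) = p*(p - 1)*(p + 2)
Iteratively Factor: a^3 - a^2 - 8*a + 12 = (a - 2)*(a^2 + a - 6) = (a - 2)^2*(a + 3)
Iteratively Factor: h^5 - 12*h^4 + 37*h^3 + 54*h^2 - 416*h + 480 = (h - 5)*(h^4 - 7*h^3 + 2*h^2 + 64*h - 96) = (h - 5)*(h - 4)*(h^3 - 3*h^2 - 10*h + 24) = (h - 5)*(h - 4)^2*(h^2 + h - 6) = (h - 5)*(h - 4)^2*(h + 3)*(h - 2)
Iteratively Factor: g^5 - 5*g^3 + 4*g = (g)*(g^4 - 5*g^2 + 4) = g*(g - 2)*(g^3 + 2*g^2 - g - 2) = g*(g - 2)*(g + 2)*(g^2 - 1) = g*(g - 2)*(g + 1)*(g + 2)*(g - 1)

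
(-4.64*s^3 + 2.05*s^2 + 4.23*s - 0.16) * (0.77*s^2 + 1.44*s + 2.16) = -3.5728*s^5 - 5.1031*s^4 - 3.8133*s^3 + 10.396*s^2 + 8.9064*s - 0.3456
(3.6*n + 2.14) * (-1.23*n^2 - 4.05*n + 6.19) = -4.428*n^3 - 17.2122*n^2 + 13.617*n + 13.2466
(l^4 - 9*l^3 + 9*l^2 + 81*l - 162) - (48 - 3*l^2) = l^4 - 9*l^3 + 12*l^2 + 81*l - 210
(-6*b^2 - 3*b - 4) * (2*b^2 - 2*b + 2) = -12*b^4 + 6*b^3 - 14*b^2 + 2*b - 8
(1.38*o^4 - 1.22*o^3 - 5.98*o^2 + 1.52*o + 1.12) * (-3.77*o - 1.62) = -5.2026*o^5 + 2.3638*o^4 + 24.521*o^3 + 3.9572*o^2 - 6.6848*o - 1.8144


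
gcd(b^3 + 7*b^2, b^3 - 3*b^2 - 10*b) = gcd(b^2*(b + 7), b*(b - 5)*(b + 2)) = b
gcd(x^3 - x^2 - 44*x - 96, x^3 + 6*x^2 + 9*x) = x + 3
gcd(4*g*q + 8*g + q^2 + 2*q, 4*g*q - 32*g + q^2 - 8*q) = 4*g + q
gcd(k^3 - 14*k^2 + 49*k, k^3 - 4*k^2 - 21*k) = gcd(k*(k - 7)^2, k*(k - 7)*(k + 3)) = k^2 - 7*k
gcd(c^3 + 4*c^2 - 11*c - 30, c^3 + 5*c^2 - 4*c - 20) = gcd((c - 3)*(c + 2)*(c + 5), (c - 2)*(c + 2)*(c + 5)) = c^2 + 7*c + 10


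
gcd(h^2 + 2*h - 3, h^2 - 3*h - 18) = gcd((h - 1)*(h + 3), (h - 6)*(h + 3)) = h + 3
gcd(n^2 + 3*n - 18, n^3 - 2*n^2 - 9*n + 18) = n - 3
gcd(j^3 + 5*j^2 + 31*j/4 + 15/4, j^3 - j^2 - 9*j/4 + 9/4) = j + 3/2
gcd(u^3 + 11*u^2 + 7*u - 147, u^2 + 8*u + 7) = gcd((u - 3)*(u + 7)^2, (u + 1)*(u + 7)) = u + 7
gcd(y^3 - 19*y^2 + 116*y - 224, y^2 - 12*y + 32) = y^2 - 12*y + 32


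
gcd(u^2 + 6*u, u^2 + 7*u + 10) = 1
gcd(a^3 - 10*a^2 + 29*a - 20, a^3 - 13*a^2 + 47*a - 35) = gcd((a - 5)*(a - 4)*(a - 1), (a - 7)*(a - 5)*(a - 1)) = a^2 - 6*a + 5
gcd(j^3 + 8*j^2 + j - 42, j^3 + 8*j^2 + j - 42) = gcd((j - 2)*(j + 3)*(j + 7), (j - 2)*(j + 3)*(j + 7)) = j^3 + 8*j^2 + j - 42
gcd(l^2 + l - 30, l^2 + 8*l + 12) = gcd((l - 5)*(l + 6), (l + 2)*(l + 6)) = l + 6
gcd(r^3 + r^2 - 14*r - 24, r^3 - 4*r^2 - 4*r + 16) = r^2 - 2*r - 8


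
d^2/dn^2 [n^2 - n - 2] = 2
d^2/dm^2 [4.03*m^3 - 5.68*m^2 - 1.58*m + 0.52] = 24.18*m - 11.36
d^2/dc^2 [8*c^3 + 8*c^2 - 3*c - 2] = 48*c + 16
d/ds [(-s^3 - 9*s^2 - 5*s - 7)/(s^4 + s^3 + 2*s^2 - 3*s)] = (s^6 + 18*s^5 + 22*s^4 + 44*s^3 + 58*s^2 + 28*s - 21)/(s^2*(s^6 + 2*s^5 + 5*s^4 - 2*s^3 - 2*s^2 - 12*s + 9))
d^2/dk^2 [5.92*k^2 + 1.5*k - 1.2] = 11.8400000000000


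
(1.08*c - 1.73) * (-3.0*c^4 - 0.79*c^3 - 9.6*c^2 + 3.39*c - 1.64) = -3.24*c^5 + 4.3368*c^4 - 9.0013*c^3 + 20.2692*c^2 - 7.6359*c + 2.8372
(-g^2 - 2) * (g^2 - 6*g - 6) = -g^4 + 6*g^3 + 4*g^2 + 12*g + 12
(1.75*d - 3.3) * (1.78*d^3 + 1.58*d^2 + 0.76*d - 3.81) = 3.115*d^4 - 3.109*d^3 - 3.884*d^2 - 9.1755*d + 12.573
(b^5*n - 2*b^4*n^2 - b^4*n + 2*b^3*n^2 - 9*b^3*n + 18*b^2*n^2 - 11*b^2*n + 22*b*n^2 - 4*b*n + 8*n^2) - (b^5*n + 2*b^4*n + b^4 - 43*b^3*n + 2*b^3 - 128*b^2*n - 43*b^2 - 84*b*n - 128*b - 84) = -2*b^4*n^2 - 3*b^4*n - b^4 + 2*b^3*n^2 + 34*b^3*n - 2*b^3 + 18*b^2*n^2 + 117*b^2*n + 43*b^2 + 22*b*n^2 + 80*b*n + 128*b + 8*n^2 + 84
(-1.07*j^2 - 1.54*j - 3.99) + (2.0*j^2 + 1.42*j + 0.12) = 0.93*j^2 - 0.12*j - 3.87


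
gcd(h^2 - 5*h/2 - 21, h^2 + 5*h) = 1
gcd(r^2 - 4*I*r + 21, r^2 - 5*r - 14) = 1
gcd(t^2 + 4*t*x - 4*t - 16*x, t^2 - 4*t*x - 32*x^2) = t + 4*x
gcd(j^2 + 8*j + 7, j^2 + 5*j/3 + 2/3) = j + 1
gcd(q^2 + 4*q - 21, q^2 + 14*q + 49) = q + 7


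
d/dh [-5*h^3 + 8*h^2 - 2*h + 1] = -15*h^2 + 16*h - 2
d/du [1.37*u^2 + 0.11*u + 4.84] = 2.74*u + 0.11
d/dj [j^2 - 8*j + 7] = 2*j - 8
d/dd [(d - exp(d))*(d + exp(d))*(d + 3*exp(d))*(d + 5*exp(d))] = 8*d^3*exp(d) + 4*d^3 + 28*d^2*exp(2*d) + 24*d^2*exp(d) - 24*d*exp(3*d) + 28*d*exp(2*d) - 60*exp(4*d) - 8*exp(3*d)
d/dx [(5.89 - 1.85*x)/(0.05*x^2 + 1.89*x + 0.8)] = (0.0925*x^2 - 0.589*x - 12.6121)/(0.0025*x^4 + 0.189*x^3 + 3.6521*x^2 + 3.024*x + 0.64)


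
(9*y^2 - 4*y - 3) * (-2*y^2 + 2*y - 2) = -18*y^4 + 26*y^3 - 20*y^2 + 2*y + 6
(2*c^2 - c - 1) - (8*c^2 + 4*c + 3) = -6*c^2 - 5*c - 4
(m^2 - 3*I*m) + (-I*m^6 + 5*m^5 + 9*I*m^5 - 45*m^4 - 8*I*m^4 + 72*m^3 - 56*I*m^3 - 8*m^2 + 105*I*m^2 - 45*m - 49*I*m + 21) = -I*m^6 + 5*m^5 + 9*I*m^5 - 45*m^4 - 8*I*m^4 + 72*m^3 - 56*I*m^3 - 7*m^2 + 105*I*m^2 - 45*m - 52*I*m + 21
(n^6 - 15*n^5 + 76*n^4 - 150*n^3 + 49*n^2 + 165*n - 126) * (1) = n^6 - 15*n^5 + 76*n^4 - 150*n^3 + 49*n^2 + 165*n - 126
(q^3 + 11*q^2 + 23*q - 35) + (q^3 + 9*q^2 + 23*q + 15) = 2*q^3 + 20*q^2 + 46*q - 20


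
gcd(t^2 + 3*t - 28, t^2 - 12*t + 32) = t - 4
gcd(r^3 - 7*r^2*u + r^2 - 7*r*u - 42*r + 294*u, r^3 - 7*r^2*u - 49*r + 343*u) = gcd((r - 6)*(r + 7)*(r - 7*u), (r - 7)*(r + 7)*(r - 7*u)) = r^2 - 7*r*u + 7*r - 49*u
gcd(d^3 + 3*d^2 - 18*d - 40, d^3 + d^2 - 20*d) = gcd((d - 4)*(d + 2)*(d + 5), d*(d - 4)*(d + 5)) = d^2 + d - 20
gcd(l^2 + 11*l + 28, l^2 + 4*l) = l + 4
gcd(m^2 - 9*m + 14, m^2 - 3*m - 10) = 1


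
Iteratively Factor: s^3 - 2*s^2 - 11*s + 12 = (s - 1)*(s^2 - s - 12) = (s - 1)*(s + 3)*(s - 4)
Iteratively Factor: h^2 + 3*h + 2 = (h + 2)*(h + 1)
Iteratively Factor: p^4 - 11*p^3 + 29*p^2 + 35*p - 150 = (p + 2)*(p^3 - 13*p^2 + 55*p - 75) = (p - 5)*(p + 2)*(p^2 - 8*p + 15) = (p - 5)^2*(p + 2)*(p - 3)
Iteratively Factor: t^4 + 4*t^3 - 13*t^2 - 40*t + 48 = (t + 4)*(t^3 - 13*t + 12) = (t - 3)*(t + 4)*(t^2 + 3*t - 4) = (t - 3)*(t - 1)*(t + 4)*(t + 4)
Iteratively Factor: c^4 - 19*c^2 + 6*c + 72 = (c + 2)*(c^3 - 2*c^2 - 15*c + 36) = (c - 3)*(c + 2)*(c^2 + c - 12) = (c - 3)*(c + 2)*(c + 4)*(c - 3)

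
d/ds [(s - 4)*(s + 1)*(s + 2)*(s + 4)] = 4*s^3 + 9*s^2 - 28*s - 48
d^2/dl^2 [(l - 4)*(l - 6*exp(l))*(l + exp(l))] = -5*l^2*exp(l) - 24*l*exp(2*l) + 6*l + 72*exp(2*l) + 30*exp(l) - 8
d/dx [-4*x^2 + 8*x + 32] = 8 - 8*x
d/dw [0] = 0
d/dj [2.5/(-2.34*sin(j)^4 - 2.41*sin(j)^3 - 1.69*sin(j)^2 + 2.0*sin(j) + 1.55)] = (23.4*sin(j)^3 + 18.075*sin(j)^2 + 8.45*sin(j) - 5.0)*cos(j)/(2.34*sin(j)^4 + 2.41*sin(j)^3 + 1.69*sin(j)^2 - 2.0*sin(j) - 1.55)^2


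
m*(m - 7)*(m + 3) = m^3 - 4*m^2 - 21*m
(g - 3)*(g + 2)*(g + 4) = g^3 + 3*g^2 - 10*g - 24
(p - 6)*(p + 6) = p^2 - 36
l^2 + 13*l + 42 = (l + 6)*(l + 7)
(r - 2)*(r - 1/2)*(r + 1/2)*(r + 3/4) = r^4 - 5*r^3/4 - 7*r^2/4 + 5*r/16 + 3/8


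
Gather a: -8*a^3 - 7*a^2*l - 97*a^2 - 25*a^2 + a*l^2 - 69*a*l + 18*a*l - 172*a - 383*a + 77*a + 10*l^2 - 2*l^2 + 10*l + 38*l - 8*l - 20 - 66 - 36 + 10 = -8*a^3 + a^2*(-7*l - 122) + a*(l^2 - 51*l - 478) + 8*l^2 + 40*l - 112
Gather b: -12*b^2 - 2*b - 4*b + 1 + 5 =-12*b^2 - 6*b + 6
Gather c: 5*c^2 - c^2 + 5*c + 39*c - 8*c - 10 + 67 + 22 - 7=4*c^2 + 36*c + 72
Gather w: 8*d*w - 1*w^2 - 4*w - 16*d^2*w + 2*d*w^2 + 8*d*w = w^2*(2*d - 1) + w*(-16*d^2 + 16*d - 4)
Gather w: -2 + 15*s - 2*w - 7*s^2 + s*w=-7*s^2 + 15*s + w*(s - 2) - 2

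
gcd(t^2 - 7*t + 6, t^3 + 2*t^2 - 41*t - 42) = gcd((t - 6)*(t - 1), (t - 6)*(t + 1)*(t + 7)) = t - 6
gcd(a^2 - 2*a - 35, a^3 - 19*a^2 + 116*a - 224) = a - 7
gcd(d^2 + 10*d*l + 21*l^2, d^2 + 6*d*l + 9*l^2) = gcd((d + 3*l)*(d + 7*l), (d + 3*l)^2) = d + 3*l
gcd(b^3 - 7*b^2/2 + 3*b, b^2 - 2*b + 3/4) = b - 3/2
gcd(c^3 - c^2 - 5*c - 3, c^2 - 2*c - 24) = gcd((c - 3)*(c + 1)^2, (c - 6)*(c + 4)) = 1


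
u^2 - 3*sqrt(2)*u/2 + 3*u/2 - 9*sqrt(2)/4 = (u + 3/2)*(u - 3*sqrt(2)/2)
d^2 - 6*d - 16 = (d - 8)*(d + 2)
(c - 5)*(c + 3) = c^2 - 2*c - 15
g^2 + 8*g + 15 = (g + 3)*(g + 5)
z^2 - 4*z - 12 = (z - 6)*(z + 2)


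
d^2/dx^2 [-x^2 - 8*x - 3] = -2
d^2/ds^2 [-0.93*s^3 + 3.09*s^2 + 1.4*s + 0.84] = 6.18 - 5.58*s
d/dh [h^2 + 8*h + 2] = 2*h + 8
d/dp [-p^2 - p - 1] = -2*p - 1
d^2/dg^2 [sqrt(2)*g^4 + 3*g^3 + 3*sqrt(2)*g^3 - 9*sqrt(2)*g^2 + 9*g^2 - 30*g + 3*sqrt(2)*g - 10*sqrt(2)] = 12*sqrt(2)*g^2 + 18*g + 18*sqrt(2)*g - 18*sqrt(2) + 18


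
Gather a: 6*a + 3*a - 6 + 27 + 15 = 9*a + 36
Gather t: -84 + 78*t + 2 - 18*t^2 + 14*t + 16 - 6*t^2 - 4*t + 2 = -24*t^2 + 88*t - 64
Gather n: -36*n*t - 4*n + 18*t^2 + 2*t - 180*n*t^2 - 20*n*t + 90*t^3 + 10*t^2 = n*(-180*t^2 - 56*t - 4) + 90*t^3 + 28*t^2 + 2*t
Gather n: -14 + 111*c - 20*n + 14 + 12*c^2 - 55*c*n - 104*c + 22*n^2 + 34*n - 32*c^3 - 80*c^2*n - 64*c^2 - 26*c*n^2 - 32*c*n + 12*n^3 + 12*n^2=-32*c^3 - 52*c^2 + 7*c + 12*n^3 + n^2*(34 - 26*c) + n*(-80*c^2 - 87*c + 14)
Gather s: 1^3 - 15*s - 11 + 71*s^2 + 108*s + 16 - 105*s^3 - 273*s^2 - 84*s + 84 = -105*s^3 - 202*s^2 + 9*s + 90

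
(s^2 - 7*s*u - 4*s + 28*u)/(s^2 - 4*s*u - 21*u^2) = (s - 4)/(s + 3*u)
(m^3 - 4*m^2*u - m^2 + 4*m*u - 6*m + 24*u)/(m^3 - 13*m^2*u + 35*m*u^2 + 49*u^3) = (m^3 - 4*m^2*u - m^2 + 4*m*u - 6*m + 24*u)/(m^3 - 13*m^2*u + 35*m*u^2 + 49*u^3)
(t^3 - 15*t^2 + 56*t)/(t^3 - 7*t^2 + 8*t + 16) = t*(t^2 - 15*t + 56)/(t^3 - 7*t^2 + 8*t + 16)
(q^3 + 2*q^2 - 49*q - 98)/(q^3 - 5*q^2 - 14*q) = (q + 7)/q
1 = 1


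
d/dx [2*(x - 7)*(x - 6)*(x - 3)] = 6*x^2 - 64*x + 162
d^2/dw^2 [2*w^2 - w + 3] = 4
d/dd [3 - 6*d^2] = -12*d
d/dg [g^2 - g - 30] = 2*g - 1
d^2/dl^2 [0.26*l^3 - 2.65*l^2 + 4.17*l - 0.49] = 1.56*l - 5.3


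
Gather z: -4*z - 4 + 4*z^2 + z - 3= 4*z^2 - 3*z - 7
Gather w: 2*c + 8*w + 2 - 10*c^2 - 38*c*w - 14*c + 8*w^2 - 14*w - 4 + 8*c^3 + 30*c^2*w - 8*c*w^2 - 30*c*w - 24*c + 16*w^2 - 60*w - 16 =8*c^3 - 10*c^2 - 36*c + w^2*(24 - 8*c) + w*(30*c^2 - 68*c - 66) - 18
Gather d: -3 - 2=-5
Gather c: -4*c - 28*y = -4*c - 28*y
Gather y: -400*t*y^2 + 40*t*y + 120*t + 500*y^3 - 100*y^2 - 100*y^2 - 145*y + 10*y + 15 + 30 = 120*t + 500*y^3 + y^2*(-400*t - 200) + y*(40*t - 135) + 45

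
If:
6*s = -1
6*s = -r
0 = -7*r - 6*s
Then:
No Solution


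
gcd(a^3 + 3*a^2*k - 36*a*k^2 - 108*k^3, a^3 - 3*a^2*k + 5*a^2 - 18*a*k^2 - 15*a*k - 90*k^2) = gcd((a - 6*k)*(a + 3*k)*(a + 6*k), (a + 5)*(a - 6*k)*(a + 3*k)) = a^2 - 3*a*k - 18*k^2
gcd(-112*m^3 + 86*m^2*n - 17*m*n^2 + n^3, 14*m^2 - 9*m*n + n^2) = 14*m^2 - 9*m*n + n^2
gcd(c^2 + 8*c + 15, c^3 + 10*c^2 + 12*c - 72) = 1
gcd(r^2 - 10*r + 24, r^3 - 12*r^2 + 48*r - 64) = r - 4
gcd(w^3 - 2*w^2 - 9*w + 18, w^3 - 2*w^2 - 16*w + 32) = w - 2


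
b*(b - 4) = b^2 - 4*b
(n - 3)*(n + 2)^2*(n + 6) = n^4 + 7*n^3 - 2*n^2 - 60*n - 72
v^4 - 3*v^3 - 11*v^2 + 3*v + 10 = (v - 5)*(v - 1)*(v + 1)*(v + 2)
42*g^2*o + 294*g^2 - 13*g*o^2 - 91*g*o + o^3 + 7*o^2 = (-7*g + o)*(-6*g + o)*(o + 7)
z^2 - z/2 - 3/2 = (z - 3/2)*(z + 1)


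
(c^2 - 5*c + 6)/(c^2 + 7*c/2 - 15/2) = 2*(c^2 - 5*c + 6)/(2*c^2 + 7*c - 15)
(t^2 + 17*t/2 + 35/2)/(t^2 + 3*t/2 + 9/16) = 8*(2*t^2 + 17*t + 35)/(16*t^2 + 24*t + 9)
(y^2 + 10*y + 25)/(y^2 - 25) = (y + 5)/(y - 5)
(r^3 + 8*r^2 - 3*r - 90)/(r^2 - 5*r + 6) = (r^2 + 11*r + 30)/(r - 2)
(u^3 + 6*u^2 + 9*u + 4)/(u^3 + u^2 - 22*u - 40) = (u^2 + 2*u + 1)/(u^2 - 3*u - 10)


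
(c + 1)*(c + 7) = c^2 + 8*c + 7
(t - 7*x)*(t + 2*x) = t^2 - 5*t*x - 14*x^2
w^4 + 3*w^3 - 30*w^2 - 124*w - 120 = (w - 6)*(w + 2)^2*(w + 5)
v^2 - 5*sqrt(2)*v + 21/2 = (v - 7*sqrt(2)/2)*(v - 3*sqrt(2)/2)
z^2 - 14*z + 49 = (z - 7)^2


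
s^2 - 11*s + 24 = (s - 8)*(s - 3)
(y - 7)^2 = y^2 - 14*y + 49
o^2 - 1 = (o - 1)*(o + 1)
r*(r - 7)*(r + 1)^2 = r^4 - 5*r^3 - 13*r^2 - 7*r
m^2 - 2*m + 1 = (m - 1)^2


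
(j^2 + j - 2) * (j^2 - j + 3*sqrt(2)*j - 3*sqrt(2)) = j^4 + 3*sqrt(2)*j^3 - 3*j^2 - 9*sqrt(2)*j + 2*j + 6*sqrt(2)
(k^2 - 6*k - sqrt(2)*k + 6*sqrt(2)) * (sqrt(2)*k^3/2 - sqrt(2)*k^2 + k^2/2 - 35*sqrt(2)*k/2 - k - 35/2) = sqrt(2)*k^5/2 - 4*sqrt(2)*k^4 - k^4/2 - 12*sqrt(2)*k^3 + 4*k^3 + 23*k^2/2 + 109*sqrt(2)*k^2 - 105*k + 23*sqrt(2)*k/2 - 105*sqrt(2)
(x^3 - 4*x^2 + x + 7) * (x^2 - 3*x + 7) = x^5 - 7*x^4 + 20*x^3 - 24*x^2 - 14*x + 49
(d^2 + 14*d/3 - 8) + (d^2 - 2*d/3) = 2*d^2 + 4*d - 8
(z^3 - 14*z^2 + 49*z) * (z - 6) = z^4 - 20*z^3 + 133*z^2 - 294*z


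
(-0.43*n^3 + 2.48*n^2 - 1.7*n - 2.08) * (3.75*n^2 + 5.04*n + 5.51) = -1.6125*n^5 + 7.1328*n^4 + 3.7549*n^3 - 2.7032*n^2 - 19.8502*n - 11.4608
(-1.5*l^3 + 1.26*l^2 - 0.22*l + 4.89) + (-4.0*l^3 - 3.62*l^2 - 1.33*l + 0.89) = -5.5*l^3 - 2.36*l^2 - 1.55*l + 5.78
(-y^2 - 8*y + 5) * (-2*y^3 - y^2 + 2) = 2*y^5 + 17*y^4 - 2*y^3 - 7*y^2 - 16*y + 10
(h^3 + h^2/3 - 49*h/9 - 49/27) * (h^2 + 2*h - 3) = h^5 + 7*h^4/3 - 70*h^3/9 - 370*h^2/27 + 343*h/27 + 49/9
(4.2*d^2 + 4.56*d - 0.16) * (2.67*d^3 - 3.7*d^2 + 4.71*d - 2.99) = 11.214*d^5 - 3.3648*d^4 + 2.4828*d^3 + 9.5116*d^2 - 14.388*d + 0.4784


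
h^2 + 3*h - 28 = (h - 4)*(h + 7)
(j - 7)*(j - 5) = j^2 - 12*j + 35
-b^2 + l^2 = (-b + l)*(b + l)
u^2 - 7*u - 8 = (u - 8)*(u + 1)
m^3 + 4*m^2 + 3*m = m*(m + 1)*(m + 3)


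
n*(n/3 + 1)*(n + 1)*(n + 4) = n^4/3 + 8*n^3/3 + 19*n^2/3 + 4*n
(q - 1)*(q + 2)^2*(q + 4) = q^4 + 7*q^3 + 12*q^2 - 4*q - 16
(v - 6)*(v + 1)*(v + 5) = v^3 - 31*v - 30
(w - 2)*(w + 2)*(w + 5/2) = w^3 + 5*w^2/2 - 4*w - 10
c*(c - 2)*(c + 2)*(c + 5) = c^4 + 5*c^3 - 4*c^2 - 20*c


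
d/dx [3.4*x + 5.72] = 3.40000000000000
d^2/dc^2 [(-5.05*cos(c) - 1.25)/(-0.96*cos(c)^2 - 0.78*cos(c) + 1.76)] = (-0.93424479166666*(1 - cos(c)^2)^2 - 5.26041666666667*cos(c)^5 - 50.517578125*cos(c)^3 - 12.3000081380208*cos(c)^2 + 44.5918330439815*cos(c) + 23.099365234375)/(1.0*cos(c)^2 + 0.8125*cos(c) - 1.83333333333333)^3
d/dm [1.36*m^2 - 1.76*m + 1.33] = 2.72*m - 1.76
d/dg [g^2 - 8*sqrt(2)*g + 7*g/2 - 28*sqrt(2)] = 2*g - 8*sqrt(2) + 7/2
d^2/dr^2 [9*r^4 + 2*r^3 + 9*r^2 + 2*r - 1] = 108*r^2 + 12*r + 18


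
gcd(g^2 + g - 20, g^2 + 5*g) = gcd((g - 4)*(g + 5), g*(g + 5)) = g + 5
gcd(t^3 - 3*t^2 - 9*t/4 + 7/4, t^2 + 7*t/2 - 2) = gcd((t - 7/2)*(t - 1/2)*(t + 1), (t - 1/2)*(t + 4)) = t - 1/2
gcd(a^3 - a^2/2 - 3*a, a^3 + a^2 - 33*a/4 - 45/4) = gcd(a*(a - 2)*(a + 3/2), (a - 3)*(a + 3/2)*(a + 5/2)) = a + 3/2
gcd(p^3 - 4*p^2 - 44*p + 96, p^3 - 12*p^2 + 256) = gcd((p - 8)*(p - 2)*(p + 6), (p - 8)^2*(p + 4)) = p - 8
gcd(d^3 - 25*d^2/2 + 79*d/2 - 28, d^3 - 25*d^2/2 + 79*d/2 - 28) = d^3 - 25*d^2/2 + 79*d/2 - 28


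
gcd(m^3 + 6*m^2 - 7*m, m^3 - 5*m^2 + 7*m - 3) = m - 1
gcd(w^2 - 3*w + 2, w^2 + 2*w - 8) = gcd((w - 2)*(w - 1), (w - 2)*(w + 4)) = w - 2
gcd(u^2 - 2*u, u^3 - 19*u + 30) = u - 2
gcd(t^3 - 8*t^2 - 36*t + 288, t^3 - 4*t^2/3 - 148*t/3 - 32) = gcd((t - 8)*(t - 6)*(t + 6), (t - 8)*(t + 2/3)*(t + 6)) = t^2 - 2*t - 48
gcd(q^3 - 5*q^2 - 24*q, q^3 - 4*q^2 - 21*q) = q^2 + 3*q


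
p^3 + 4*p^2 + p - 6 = (p - 1)*(p + 2)*(p + 3)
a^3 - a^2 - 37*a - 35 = (a - 7)*(a + 1)*(a + 5)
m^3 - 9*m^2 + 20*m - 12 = (m - 6)*(m - 2)*(m - 1)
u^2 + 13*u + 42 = (u + 6)*(u + 7)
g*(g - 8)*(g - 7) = g^3 - 15*g^2 + 56*g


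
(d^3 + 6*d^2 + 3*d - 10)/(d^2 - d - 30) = (d^2 + d - 2)/(d - 6)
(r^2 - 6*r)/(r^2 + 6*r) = (r - 6)/(r + 6)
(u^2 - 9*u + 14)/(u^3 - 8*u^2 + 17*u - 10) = (u - 7)/(u^2 - 6*u + 5)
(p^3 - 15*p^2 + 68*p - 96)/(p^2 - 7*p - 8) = (p^2 - 7*p + 12)/(p + 1)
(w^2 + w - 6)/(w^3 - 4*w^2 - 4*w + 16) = (w + 3)/(w^2 - 2*w - 8)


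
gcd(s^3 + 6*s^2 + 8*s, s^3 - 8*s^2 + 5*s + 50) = s + 2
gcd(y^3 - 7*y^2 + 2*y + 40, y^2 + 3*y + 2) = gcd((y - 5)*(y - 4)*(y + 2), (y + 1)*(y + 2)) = y + 2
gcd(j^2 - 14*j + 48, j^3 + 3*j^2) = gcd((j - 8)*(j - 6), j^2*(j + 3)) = 1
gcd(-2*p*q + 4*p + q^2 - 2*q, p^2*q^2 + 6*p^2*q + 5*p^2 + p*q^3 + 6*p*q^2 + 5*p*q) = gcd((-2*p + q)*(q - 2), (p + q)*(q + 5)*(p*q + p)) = 1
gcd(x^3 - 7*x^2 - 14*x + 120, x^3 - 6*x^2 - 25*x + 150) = x^2 - 11*x + 30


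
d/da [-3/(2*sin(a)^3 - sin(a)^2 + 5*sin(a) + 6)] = 3*(6*sin(a)^2 - 2*sin(a) + 5)*cos(a)/(2*sin(a)^3 - sin(a)^2 + 5*sin(a) + 6)^2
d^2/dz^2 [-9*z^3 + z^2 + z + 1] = 2 - 54*z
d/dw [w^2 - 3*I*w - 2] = 2*w - 3*I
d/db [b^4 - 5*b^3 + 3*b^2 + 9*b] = 4*b^3 - 15*b^2 + 6*b + 9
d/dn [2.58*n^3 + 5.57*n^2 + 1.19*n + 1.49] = 7.74*n^2 + 11.14*n + 1.19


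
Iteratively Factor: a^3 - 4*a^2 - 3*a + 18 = (a - 3)*(a^2 - a - 6) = (a - 3)^2*(a + 2)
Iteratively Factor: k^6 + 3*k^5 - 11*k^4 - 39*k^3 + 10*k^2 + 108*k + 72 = (k + 3)*(k^5 - 11*k^3 - 6*k^2 + 28*k + 24) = (k + 2)*(k + 3)*(k^4 - 2*k^3 - 7*k^2 + 8*k + 12) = (k + 2)^2*(k + 3)*(k^3 - 4*k^2 + k + 6) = (k - 3)*(k + 2)^2*(k + 3)*(k^2 - k - 2) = (k - 3)*(k + 1)*(k + 2)^2*(k + 3)*(k - 2)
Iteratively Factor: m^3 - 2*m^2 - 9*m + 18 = (m - 2)*(m^2 - 9) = (m - 2)*(m + 3)*(m - 3)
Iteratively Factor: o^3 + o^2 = (o)*(o^2 + o) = o^2*(o + 1)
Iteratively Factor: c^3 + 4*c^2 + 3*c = (c)*(c^2 + 4*c + 3) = c*(c + 1)*(c + 3)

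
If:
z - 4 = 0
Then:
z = 4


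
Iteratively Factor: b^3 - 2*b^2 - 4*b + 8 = (b - 2)*(b^2 - 4) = (b - 2)*(b + 2)*(b - 2)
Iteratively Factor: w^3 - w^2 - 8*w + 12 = (w + 3)*(w^2 - 4*w + 4) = (w - 2)*(w + 3)*(w - 2)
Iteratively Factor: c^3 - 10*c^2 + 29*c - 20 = (c - 5)*(c^2 - 5*c + 4) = (c - 5)*(c - 4)*(c - 1)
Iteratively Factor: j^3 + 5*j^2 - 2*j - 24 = (j + 3)*(j^2 + 2*j - 8) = (j - 2)*(j + 3)*(j + 4)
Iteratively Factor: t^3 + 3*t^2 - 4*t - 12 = (t + 3)*(t^2 - 4) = (t + 2)*(t + 3)*(t - 2)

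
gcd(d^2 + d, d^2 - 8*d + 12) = 1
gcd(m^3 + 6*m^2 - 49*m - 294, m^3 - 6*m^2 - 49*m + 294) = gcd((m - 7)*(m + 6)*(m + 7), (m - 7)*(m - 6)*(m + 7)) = m^2 - 49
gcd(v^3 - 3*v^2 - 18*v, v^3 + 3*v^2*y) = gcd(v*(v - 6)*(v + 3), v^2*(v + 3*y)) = v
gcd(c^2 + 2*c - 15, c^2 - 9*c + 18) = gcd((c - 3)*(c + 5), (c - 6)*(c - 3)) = c - 3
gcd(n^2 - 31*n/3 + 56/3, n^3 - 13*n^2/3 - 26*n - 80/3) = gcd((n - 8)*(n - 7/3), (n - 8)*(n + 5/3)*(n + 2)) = n - 8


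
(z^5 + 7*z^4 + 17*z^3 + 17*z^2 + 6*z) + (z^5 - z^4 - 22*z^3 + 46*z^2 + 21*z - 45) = 2*z^5 + 6*z^4 - 5*z^3 + 63*z^2 + 27*z - 45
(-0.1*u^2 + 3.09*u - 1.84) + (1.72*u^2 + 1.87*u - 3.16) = 1.62*u^2 + 4.96*u - 5.0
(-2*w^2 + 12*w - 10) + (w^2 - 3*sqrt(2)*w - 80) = -w^2 - 3*sqrt(2)*w + 12*w - 90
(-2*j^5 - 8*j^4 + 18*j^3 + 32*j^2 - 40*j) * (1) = -2*j^5 - 8*j^4 + 18*j^3 + 32*j^2 - 40*j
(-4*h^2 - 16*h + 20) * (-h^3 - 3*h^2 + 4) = 4*h^5 + 28*h^4 + 28*h^3 - 76*h^2 - 64*h + 80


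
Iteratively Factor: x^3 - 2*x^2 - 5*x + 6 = (x + 2)*(x^2 - 4*x + 3) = (x - 3)*(x + 2)*(x - 1)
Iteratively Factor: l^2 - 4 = (l - 2)*(l + 2)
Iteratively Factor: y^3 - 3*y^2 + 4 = (y + 1)*(y^2 - 4*y + 4) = (y - 2)*(y + 1)*(y - 2)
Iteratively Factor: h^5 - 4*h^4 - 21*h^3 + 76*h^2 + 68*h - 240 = (h - 3)*(h^4 - h^3 - 24*h^2 + 4*h + 80) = (h - 5)*(h - 3)*(h^3 + 4*h^2 - 4*h - 16) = (h - 5)*(h - 3)*(h + 2)*(h^2 + 2*h - 8) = (h - 5)*(h - 3)*(h + 2)*(h + 4)*(h - 2)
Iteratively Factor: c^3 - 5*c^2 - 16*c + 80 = (c - 5)*(c^2 - 16) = (c - 5)*(c + 4)*(c - 4)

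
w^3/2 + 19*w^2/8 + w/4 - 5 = (w/2 + 1)*(w - 5/4)*(w + 4)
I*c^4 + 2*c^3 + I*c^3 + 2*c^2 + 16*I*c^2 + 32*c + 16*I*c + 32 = (c - 4*I)*(c - 2*I)*(c + 4*I)*(I*c + I)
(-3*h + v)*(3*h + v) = -9*h^2 + v^2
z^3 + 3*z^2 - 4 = (z - 1)*(z + 2)^2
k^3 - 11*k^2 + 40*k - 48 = (k - 4)^2*(k - 3)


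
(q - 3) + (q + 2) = 2*q - 1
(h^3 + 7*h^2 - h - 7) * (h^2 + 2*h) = h^5 + 9*h^4 + 13*h^3 - 9*h^2 - 14*h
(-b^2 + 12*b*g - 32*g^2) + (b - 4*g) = -b^2 + 12*b*g + b - 32*g^2 - 4*g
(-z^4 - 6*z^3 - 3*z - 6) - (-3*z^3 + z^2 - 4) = -z^4 - 3*z^3 - z^2 - 3*z - 2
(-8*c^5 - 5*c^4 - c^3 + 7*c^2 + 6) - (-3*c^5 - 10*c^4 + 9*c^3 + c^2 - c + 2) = -5*c^5 + 5*c^4 - 10*c^3 + 6*c^2 + c + 4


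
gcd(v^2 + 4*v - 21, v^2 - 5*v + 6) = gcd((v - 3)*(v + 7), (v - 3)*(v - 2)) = v - 3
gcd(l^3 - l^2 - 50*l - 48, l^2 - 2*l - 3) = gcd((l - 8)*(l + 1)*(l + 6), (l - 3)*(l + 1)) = l + 1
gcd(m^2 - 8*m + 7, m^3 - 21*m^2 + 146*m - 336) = m - 7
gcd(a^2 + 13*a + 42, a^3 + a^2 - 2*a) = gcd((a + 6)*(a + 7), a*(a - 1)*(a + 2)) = 1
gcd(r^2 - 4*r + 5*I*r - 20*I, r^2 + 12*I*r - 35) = r + 5*I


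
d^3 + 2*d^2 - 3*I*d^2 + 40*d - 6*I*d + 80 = (d + 2)*(d - 8*I)*(d + 5*I)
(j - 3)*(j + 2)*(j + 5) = j^3 + 4*j^2 - 11*j - 30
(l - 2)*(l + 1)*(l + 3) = l^3 + 2*l^2 - 5*l - 6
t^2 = t^2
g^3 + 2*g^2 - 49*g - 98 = (g - 7)*(g + 2)*(g + 7)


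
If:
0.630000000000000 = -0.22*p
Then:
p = -2.86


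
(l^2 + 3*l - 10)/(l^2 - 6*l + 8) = (l + 5)/(l - 4)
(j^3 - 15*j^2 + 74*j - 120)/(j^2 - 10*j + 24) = j - 5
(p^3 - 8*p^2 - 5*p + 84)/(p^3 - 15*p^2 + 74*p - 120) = (p^2 - 4*p - 21)/(p^2 - 11*p + 30)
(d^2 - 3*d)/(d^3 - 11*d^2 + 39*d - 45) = d/(d^2 - 8*d + 15)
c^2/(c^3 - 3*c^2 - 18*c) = c/(c^2 - 3*c - 18)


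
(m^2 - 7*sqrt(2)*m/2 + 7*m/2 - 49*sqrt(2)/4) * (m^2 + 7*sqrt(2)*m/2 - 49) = m^4 + 7*m^3/2 - 147*m^2/2 - 1029*m/4 + 343*sqrt(2)*m/2 + 2401*sqrt(2)/4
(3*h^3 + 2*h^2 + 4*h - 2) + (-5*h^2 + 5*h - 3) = 3*h^3 - 3*h^2 + 9*h - 5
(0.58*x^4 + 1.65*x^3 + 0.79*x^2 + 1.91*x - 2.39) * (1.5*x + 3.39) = 0.87*x^5 + 4.4412*x^4 + 6.7785*x^3 + 5.5431*x^2 + 2.8899*x - 8.1021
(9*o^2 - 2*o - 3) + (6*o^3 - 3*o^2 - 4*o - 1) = 6*o^3 + 6*o^2 - 6*o - 4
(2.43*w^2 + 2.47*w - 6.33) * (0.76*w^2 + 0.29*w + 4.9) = 1.8468*w^4 + 2.5819*w^3 + 7.8125*w^2 + 10.2673*w - 31.017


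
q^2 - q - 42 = (q - 7)*(q + 6)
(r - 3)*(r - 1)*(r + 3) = r^3 - r^2 - 9*r + 9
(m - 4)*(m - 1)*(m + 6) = m^3 + m^2 - 26*m + 24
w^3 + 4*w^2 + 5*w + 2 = (w + 1)^2*(w + 2)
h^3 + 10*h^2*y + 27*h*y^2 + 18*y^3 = (h + y)*(h + 3*y)*(h + 6*y)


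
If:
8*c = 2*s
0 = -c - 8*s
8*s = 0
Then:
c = 0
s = 0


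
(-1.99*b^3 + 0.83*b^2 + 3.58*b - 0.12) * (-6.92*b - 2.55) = 13.7708*b^4 - 0.6691*b^3 - 26.8901*b^2 - 8.2986*b + 0.306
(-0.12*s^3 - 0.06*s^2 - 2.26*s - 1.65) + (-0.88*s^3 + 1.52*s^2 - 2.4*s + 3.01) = -1.0*s^3 + 1.46*s^2 - 4.66*s + 1.36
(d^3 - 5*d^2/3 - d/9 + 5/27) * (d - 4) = d^4 - 17*d^3/3 + 59*d^2/9 + 17*d/27 - 20/27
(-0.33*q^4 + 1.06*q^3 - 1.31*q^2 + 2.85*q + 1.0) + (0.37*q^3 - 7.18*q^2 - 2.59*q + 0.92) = -0.33*q^4 + 1.43*q^3 - 8.49*q^2 + 0.26*q + 1.92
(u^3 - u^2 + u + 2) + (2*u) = u^3 - u^2 + 3*u + 2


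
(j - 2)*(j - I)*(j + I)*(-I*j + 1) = -I*j^4 + j^3 + 2*I*j^3 - 2*j^2 - I*j^2 + j + 2*I*j - 2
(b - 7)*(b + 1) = b^2 - 6*b - 7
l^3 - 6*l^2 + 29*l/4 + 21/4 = (l - 7/2)*(l - 3)*(l + 1/2)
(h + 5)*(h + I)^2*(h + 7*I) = h^4 + 5*h^3 + 9*I*h^3 - 15*h^2 + 45*I*h^2 - 75*h - 7*I*h - 35*I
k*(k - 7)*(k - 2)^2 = k^4 - 11*k^3 + 32*k^2 - 28*k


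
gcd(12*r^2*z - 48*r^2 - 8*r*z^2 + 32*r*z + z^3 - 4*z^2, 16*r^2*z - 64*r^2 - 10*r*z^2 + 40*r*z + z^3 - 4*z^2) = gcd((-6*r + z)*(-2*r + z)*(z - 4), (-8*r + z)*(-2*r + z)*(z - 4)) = -2*r*z + 8*r + z^2 - 4*z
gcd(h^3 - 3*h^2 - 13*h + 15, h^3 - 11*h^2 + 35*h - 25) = h^2 - 6*h + 5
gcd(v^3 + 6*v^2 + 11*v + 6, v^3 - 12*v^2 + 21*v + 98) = v + 2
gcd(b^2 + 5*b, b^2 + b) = b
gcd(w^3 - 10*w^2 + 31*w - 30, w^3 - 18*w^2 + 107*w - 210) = w - 5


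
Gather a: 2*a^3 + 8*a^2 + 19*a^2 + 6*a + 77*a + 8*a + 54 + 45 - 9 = 2*a^3 + 27*a^2 + 91*a + 90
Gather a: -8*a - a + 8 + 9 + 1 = 18 - 9*a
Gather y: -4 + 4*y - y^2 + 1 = -y^2 + 4*y - 3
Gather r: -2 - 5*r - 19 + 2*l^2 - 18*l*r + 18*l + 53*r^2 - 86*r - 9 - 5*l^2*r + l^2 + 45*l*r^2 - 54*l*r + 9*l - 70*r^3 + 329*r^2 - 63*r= 3*l^2 + 27*l - 70*r^3 + r^2*(45*l + 382) + r*(-5*l^2 - 72*l - 154) - 30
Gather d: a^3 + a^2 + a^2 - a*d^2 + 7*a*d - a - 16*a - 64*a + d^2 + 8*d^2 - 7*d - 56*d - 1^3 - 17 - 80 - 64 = a^3 + 2*a^2 - 81*a + d^2*(9 - a) + d*(7*a - 63) - 162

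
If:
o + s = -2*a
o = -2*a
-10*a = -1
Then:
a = 1/10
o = -1/5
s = 0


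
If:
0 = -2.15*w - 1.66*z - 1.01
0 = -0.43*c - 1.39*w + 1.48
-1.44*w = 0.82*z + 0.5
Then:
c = 3.45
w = -0.00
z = -0.60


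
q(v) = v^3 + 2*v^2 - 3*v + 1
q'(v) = 3*v^2 + 4*v - 3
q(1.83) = 8.34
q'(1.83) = 14.37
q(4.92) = 153.75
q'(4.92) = 89.30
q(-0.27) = 1.94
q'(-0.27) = -3.86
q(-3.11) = -0.41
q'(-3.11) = 13.58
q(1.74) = 7.10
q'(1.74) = 13.04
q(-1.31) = 6.11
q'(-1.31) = -3.09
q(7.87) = 588.71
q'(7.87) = 214.29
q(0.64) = 0.16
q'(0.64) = 0.79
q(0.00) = 1.00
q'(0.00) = -3.00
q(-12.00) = -1403.00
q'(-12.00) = 381.00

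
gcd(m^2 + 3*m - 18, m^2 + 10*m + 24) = m + 6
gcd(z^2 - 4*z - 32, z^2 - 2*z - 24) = z + 4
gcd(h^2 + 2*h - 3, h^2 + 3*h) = h + 3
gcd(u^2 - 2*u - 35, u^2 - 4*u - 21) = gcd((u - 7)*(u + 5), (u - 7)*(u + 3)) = u - 7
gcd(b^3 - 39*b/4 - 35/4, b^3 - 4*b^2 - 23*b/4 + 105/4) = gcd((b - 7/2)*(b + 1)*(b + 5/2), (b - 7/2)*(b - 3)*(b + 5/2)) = b^2 - b - 35/4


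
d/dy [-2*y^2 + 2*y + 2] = 2 - 4*y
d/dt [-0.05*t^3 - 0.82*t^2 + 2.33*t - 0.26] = -0.15*t^2 - 1.64*t + 2.33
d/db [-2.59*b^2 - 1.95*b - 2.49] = -5.18*b - 1.95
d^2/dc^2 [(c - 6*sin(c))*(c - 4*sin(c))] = 10*c*sin(c) - 96*sin(c)^2 - 20*cos(c) + 50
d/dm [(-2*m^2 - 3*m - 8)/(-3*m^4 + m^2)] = (-12*m^4 - 27*m^3 - 96*m^2 + 3*m + 16)/(9*m^7 - 6*m^5 + m^3)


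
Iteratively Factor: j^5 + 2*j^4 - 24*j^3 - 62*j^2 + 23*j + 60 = (j + 4)*(j^4 - 2*j^3 - 16*j^2 + 2*j + 15) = (j - 5)*(j + 4)*(j^3 + 3*j^2 - j - 3) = (j - 5)*(j - 1)*(j + 4)*(j^2 + 4*j + 3) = (j - 5)*(j - 1)*(j + 1)*(j + 4)*(j + 3)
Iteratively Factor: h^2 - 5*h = (h - 5)*(h)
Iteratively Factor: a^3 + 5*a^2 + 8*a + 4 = (a + 2)*(a^2 + 3*a + 2) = (a + 1)*(a + 2)*(a + 2)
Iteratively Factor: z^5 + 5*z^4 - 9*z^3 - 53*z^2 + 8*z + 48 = (z + 1)*(z^4 + 4*z^3 - 13*z^2 - 40*z + 48) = (z - 1)*(z + 1)*(z^3 + 5*z^2 - 8*z - 48) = (z - 1)*(z + 1)*(z + 4)*(z^2 + z - 12) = (z - 1)*(z + 1)*(z + 4)^2*(z - 3)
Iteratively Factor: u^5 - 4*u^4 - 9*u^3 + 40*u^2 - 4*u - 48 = (u + 1)*(u^4 - 5*u^3 - 4*u^2 + 44*u - 48) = (u + 1)*(u + 3)*(u^3 - 8*u^2 + 20*u - 16) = (u - 2)*(u + 1)*(u + 3)*(u^2 - 6*u + 8) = (u - 4)*(u - 2)*(u + 1)*(u + 3)*(u - 2)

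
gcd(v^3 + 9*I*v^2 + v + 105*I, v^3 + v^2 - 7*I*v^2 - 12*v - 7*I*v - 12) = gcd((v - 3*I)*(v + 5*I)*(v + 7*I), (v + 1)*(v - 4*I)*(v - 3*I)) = v - 3*I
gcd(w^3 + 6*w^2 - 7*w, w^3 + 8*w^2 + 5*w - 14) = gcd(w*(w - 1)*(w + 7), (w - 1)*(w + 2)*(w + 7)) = w^2 + 6*w - 7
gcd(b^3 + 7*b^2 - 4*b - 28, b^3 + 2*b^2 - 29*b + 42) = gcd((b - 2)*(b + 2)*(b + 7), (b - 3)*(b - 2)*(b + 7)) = b^2 + 5*b - 14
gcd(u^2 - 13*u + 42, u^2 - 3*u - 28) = u - 7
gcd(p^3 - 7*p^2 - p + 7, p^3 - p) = p^2 - 1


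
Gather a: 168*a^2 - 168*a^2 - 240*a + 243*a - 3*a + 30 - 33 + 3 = 0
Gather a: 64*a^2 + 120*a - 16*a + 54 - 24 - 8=64*a^2 + 104*a + 22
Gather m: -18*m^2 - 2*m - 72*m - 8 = -18*m^2 - 74*m - 8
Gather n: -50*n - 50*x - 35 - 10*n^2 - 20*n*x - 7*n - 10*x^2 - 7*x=-10*n^2 + n*(-20*x - 57) - 10*x^2 - 57*x - 35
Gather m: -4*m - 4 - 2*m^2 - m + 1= -2*m^2 - 5*m - 3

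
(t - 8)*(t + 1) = t^2 - 7*t - 8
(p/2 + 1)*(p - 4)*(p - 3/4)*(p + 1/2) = p^4/2 - 9*p^3/8 - 63*p^2/16 + 11*p/8 + 3/2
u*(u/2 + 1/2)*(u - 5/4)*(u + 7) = u^4/2 + 27*u^3/8 - 3*u^2/2 - 35*u/8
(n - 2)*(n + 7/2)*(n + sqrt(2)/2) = n^3 + sqrt(2)*n^2/2 + 3*n^2/2 - 7*n + 3*sqrt(2)*n/4 - 7*sqrt(2)/2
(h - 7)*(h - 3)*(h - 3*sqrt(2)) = h^3 - 10*h^2 - 3*sqrt(2)*h^2 + 21*h + 30*sqrt(2)*h - 63*sqrt(2)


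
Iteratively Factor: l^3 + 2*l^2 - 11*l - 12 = (l + 1)*(l^2 + l - 12) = (l - 3)*(l + 1)*(l + 4)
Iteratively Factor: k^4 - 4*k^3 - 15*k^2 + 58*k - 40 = (k + 4)*(k^3 - 8*k^2 + 17*k - 10) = (k - 1)*(k + 4)*(k^2 - 7*k + 10) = (k - 5)*(k - 1)*(k + 4)*(k - 2)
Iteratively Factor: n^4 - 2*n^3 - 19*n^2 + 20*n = (n - 1)*(n^3 - n^2 - 20*n) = (n - 1)*(n + 4)*(n^2 - 5*n) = n*(n - 1)*(n + 4)*(n - 5)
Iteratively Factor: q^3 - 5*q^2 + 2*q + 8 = (q - 2)*(q^2 - 3*q - 4) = (q - 4)*(q - 2)*(q + 1)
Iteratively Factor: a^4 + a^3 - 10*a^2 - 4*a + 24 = (a + 2)*(a^3 - a^2 - 8*a + 12) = (a - 2)*(a + 2)*(a^2 + a - 6) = (a - 2)^2*(a + 2)*(a + 3)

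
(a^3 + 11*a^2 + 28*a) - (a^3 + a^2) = 10*a^2 + 28*a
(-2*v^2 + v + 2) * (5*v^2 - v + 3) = -10*v^4 + 7*v^3 + 3*v^2 + v + 6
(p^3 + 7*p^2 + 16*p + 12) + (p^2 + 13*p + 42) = p^3 + 8*p^2 + 29*p + 54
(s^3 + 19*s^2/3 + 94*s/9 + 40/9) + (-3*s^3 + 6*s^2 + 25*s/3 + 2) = -2*s^3 + 37*s^2/3 + 169*s/9 + 58/9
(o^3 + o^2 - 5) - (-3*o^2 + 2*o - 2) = o^3 + 4*o^2 - 2*o - 3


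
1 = 1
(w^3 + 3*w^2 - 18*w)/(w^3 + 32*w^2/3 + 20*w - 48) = 3*w*(w - 3)/(3*w^2 + 14*w - 24)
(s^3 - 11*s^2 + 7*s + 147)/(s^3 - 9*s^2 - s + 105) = (s - 7)/(s - 5)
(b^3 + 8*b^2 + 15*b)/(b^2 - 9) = b*(b + 5)/(b - 3)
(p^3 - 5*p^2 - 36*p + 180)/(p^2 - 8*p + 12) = (p^2 + p - 30)/(p - 2)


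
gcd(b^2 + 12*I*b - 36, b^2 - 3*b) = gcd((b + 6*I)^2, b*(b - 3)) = 1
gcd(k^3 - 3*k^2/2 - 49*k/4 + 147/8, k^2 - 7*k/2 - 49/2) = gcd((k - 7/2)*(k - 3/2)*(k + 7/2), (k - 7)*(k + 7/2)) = k + 7/2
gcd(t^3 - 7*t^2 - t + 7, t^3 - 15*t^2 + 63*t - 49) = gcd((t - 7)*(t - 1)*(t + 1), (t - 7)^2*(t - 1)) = t^2 - 8*t + 7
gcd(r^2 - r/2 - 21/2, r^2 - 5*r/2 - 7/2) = r - 7/2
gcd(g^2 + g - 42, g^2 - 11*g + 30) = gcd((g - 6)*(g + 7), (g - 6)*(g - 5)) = g - 6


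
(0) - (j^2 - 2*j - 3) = -j^2 + 2*j + 3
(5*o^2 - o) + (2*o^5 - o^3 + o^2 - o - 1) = 2*o^5 - o^3 + 6*o^2 - 2*o - 1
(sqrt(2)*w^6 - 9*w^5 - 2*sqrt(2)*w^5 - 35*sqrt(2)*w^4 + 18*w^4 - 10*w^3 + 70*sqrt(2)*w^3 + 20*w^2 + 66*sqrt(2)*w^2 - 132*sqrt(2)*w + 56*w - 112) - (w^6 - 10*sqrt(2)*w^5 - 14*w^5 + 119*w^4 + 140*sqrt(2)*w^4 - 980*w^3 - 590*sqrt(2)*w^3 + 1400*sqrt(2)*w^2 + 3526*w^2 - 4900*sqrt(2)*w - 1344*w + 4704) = -w^6 + sqrt(2)*w^6 + 5*w^5 + 8*sqrt(2)*w^5 - 175*sqrt(2)*w^4 - 101*w^4 + 660*sqrt(2)*w^3 + 970*w^3 - 3506*w^2 - 1334*sqrt(2)*w^2 + 1400*w + 4768*sqrt(2)*w - 4816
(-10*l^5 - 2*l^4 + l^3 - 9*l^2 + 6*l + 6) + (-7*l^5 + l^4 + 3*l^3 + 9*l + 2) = -17*l^5 - l^4 + 4*l^3 - 9*l^2 + 15*l + 8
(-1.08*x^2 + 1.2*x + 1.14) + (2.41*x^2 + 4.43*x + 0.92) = 1.33*x^2 + 5.63*x + 2.06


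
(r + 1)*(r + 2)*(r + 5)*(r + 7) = r^4 + 15*r^3 + 73*r^2 + 129*r + 70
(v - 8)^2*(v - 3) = v^3 - 19*v^2 + 112*v - 192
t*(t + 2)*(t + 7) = t^3 + 9*t^2 + 14*t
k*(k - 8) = k^2 - 8*k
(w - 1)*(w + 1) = w^2 - 1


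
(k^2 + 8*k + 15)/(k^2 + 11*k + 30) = (k + 3)/(k + 6)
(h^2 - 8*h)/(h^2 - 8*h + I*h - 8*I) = h/(h + I)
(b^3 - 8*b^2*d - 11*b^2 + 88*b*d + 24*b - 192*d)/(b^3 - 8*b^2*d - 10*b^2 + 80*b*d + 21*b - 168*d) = (b - 8)/(b - 7)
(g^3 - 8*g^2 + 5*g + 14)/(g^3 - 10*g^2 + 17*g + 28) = (g - 2)/(g - 4)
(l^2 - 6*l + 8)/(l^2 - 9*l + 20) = (l - 2)/(l - 5)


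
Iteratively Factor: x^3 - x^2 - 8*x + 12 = (x - 2)*(x^2 + x - 6) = (x - 2)^2*(x + 3)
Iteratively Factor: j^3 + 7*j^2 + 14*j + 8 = (j + 1)*(j^2 + 6*j + 8) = (j + 1)*(j + 2)*(j + 4)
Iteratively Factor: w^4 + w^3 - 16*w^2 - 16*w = (w + 1)*(w^3 - 16*w) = (w + 1)*(w + 4)*(w^2 - 4*w) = (w - 4)*(w + 1)*(w + 4)*(w)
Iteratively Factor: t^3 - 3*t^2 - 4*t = (t - 4)*(t^2 + t) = (t - 4)*(t + 1)*(t)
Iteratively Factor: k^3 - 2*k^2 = (k - 2)*(k^2) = k*(k - 2)*(k)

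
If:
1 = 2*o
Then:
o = 1/2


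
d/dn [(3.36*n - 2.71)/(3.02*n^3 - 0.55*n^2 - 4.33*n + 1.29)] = (-20.2944*n^3 + 26.4006*n^2 - 2.981*n - 7.3999)/(9.1204*n^6 - 3.322*n^5 - 25.8507*n^4 + 12.5546*n^3 + 17.3299*n^2 - 11.1714*n + 1.6641)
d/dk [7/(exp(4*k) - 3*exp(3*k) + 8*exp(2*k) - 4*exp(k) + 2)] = (-28*exp(3*k) + 63*exp(2*k) - 112*exp(k) + 28)*exp(k)/(exp(4*k) - 3*exp(3*k) + 8*exp(2*k) - 4*exp(k) + 2)^2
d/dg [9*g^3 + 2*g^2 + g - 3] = 27*g^2 + 4*g + 1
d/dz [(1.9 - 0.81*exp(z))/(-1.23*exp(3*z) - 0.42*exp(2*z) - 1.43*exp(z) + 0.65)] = (-1.9926*exp(3*z) + 6.6708*exp(2*z) + 1.596*exp(z) + 2.1905)*exp(z)/(1.5129*exp(6*z) + 1.0332*exp(5*z) + 3.6942*exp(4*z) - 0.3978*exp(3*z) + 1.4989*exp(2*z) - 1.859*exp(z) + 0.4225)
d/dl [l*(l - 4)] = 2*l - 4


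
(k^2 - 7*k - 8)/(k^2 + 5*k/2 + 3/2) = 2*(k - 8)/(2*k + 3)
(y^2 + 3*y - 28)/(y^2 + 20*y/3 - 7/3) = 3*(y - 4)/(3*y - 1)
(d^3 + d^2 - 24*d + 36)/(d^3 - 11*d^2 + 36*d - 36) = (d + 6)/(d - 6)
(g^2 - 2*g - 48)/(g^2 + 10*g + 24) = (g - 8)/(g + 4)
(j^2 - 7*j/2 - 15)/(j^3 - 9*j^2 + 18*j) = (j + 5/2)/(j*(j - 3))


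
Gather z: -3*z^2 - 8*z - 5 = -3*z^2 - 8*z - 5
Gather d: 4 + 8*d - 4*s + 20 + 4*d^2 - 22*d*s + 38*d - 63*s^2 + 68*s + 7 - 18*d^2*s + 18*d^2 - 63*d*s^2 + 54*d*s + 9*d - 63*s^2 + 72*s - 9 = d^2*(22 - 18*s) + d*(-63*s^2 + 32*s + 55) - 126*s^2 + 136*s + 22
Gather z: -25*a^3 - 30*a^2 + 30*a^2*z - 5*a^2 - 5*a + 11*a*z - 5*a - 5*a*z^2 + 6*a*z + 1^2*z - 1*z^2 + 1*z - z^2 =-25*a^3 - 35*a^2 - 10*a + z^2*(-5*a - 2) + z*(30*a^2 + 17*a + 2)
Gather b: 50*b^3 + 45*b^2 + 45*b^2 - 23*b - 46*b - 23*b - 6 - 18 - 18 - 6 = 50*b^3 + 90*b^2 - 92*b - 48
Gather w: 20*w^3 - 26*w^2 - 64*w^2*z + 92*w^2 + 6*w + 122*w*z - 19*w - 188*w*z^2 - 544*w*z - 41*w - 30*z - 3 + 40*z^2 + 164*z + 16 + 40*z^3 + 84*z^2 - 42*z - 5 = 20*w^3 + w^2*(66 - 64*z) + w*(-188*z^2 - 422*z - 54) + 40*z^3 + 124*z^2 + 92*z + 8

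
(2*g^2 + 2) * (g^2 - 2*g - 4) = 2*g^4 - 4*g^3 - 6*g^2 - 4*g - 8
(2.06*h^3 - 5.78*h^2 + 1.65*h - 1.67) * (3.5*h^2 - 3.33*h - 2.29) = 7.21*h^5 - 27.0898*h^4 + 20.305*h^3 + 1.8967*h^2 + 1.7826*h + 3.8243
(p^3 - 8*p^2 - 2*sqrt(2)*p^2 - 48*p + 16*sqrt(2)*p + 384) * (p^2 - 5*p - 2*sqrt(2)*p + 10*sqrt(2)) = p^5 - 13*p^4 - 4*sqrt(2)*p^4 + 52*sqrt(2)*p^3 - 64*sqrt(2)*p^2 + 520*p^2 - 1248*sqrt(2)*p - 1600*p + 3840*sqrt(2)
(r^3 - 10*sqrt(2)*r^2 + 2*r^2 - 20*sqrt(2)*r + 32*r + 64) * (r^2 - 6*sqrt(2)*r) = r^5 - 16*sqrt(2)*r^4 + 2*r^4 - 32*sqrt(2)*r^3 + 152*r^3 - 192*sqrt(2)*r^2 + 304*r^2 - 384*sqrt(2)*r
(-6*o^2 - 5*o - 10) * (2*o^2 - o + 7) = -12*o^4 - 4*o^3 - 57*o^2 - 25*o - 70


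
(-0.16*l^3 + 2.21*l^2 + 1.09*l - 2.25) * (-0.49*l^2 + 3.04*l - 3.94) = 0.0784*l^5 - 1.5693*l^4 + 6.8147*l^3 - 4.2913*l^2 - 11.1346*l + 8.865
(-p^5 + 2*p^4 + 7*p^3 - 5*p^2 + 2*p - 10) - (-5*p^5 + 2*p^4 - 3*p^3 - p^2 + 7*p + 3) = 4*p^5 + 10*p^3 - 4*p^2 - 5*p - 13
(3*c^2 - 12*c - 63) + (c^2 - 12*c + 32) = 4*c^2 - 24*c - 31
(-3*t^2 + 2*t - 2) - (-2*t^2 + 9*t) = -t^2 - 7*t - 2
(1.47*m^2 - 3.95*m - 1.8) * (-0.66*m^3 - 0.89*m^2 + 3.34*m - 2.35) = -0.9702*m^5 + 1.2987*m^4 + 9.6133*m^3 - 15.0455*m^2 + 3.2705*m + 4.23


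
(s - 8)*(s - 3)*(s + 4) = s^3 - 7*s^2 - 20*s + 96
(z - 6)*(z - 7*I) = z^2 - 6*z - 7*I*z + 42*I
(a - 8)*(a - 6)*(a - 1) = a^3 - 15*a^2 + 62*a - 48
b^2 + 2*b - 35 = (b - 5)*(b + 7)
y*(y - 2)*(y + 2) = y^3 - 4*y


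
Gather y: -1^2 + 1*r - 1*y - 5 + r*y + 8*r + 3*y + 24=9*r + y*(r + 2) + 18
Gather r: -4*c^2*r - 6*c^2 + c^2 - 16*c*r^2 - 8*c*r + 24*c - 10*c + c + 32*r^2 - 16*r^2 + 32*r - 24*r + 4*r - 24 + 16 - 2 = -5*c^2 + 15*c + r^2*(16 - 16*c) + r*(-4*c^2 - 8*c + 12) - 10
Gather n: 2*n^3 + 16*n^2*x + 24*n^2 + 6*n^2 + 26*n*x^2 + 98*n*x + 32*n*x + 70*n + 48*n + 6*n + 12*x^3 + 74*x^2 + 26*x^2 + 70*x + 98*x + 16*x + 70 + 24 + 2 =2*n^3 + n^2*(16*x + 30) + n*(26*x^2 + 130*x + 124) + 12*x^3 + 100*x^2 + 184*x + 96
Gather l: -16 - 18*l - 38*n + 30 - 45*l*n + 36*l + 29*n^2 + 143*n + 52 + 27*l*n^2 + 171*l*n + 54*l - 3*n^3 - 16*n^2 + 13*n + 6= l*(27*n^2 + 126*n + 72) - 3*n^3 + 13*n^2 + 118*n + 72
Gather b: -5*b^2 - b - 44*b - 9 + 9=-5*b^2 - 45*b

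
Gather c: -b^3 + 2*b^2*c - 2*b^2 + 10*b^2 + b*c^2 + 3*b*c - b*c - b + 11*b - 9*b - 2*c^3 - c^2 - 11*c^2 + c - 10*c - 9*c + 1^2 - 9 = -b^3 + 8*b^2 + b - 2*c^3 + c^2*(b - 12) + c*(2*b^2 + 2*b - 18) - 8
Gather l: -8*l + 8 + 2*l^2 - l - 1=2*l^2 - 9*l + 7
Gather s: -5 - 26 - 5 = -36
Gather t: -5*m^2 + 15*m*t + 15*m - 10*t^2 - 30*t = -5*m^2 + 15*m - 10*t^2 + t*(15*m - 30)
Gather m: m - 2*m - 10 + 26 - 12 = 4 - m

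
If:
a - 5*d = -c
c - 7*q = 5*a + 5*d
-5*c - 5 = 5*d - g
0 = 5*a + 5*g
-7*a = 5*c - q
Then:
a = 35/52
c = -55/52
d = -1/13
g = -35/52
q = -15/26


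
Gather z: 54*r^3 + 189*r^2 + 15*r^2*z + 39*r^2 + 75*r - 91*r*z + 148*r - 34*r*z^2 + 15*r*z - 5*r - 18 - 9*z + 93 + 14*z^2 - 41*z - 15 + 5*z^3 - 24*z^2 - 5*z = 54*r^3 + 228*r^2 + 218*r + 5*z^3 + z^2*(-34*r - 10) + z*(15*r^2 - 76*r - 55) + 60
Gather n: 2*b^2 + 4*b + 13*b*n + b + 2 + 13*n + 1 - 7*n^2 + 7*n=2*b^2 + 5*b - 7*n^2 + n*(13*b + 20) + 3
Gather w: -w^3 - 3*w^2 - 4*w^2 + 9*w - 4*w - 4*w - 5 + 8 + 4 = -w^3 - 7*w^2 + w + 7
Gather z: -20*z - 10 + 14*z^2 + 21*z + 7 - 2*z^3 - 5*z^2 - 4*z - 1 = -2*z^3 + 9*z^2 - 3*z - 4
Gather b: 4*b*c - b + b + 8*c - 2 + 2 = 4*b*c + 8*c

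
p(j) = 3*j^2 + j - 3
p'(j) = 6*j + 1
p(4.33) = 57.58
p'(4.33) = 26.98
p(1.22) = 2.69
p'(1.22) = 8.32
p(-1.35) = 1.12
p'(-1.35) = -7.10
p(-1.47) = 2.01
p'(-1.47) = -7.82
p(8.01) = 197.49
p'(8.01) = 49.06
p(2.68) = 21.23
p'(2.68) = 17.08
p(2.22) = 14.01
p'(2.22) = 14.32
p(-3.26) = 25.62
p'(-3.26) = -18.56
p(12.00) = 441.00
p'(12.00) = 73.00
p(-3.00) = 21.00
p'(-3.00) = -17.00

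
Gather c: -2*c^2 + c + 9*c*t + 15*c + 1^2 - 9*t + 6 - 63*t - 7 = -2*c^2 + c*(9*t + 16) - 72*t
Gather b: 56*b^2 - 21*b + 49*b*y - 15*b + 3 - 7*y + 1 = 56*b^2 + b*(49*y - 36) - 7*y + 4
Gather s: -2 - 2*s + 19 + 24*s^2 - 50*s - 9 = 24*s^2 - 52*s + 8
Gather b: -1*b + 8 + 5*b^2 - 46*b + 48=5*b^2 - 47*b + 56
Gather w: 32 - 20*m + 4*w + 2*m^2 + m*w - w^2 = 2*m^2 - 20*m - w^2 + w*(m + 4) + 32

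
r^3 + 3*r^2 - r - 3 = (r - 1)*(r + 1)*(r + 3)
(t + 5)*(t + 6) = t^2 + 11*t + 30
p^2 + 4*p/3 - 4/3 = (p - 2/3)*(p + 2)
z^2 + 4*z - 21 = (z - 3)*(z + 7)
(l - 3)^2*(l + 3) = l^3 - 3*l^2 - 9*l + 27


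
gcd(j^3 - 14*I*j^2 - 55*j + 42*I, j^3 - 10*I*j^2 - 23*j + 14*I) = j^2 - 8*I*j - 7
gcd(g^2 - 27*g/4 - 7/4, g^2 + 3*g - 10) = 1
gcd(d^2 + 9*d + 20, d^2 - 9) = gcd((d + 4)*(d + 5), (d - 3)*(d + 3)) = 1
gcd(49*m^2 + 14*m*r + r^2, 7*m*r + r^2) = 7*m + r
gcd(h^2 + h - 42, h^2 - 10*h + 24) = h - 6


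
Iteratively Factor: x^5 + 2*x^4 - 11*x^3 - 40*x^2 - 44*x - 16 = (x + 2)*(x^4 - 11*x^2 - 18*x - 8) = (x + 1)*(x + 2)*(x^3 - x^2 - 10*x - 8) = (x + 1)*(x + 2)^2*(x^2 - 3*x - 4) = (x + 1)^2*(x + 2)^2*(x - 4)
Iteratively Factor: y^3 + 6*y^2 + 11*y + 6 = (y + 3)*(y^2 + 3*y + 2) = (y + 2)*(y + 3)*(y + 1)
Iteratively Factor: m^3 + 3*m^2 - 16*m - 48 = (m + 3)*(m^2 - 16) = (m - 4)*(m + 3)*(m + 4)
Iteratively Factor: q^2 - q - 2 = (q + 1)*(q - 2)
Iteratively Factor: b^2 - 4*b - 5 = (b - 5)*(b + 1)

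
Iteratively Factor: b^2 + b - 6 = (b + 3)*(b - 2)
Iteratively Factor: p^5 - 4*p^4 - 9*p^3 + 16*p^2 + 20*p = (p)*(p^4 - 4*p^3 - 9*p^2 + 16*p + 20) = p*(p - 2)*(p^3 - 2*p^2 - 13*p - 10) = p*(p - 2)*(p + 2)*(p^2 - 4*p - 5) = p*(p - 2)*(p + 1)*(p + 2)*(p - 5)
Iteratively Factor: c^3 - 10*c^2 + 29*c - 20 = (c - 5)*(c^2 - 5*c + 4) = (c - 5)*(c - 1)*(c - 4)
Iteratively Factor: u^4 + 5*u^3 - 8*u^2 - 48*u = (u)*(u^3 + 5*u^2 - 8*u - 48) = u*(u + 4)*(u^2 + u - 12) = u*(u - 3)*(u + 4)*(u + 4)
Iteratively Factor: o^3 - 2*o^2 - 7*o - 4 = (o + 1)*(o^2 - 3*o - 4) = (o - 4)*(o + 1)*(o + 1)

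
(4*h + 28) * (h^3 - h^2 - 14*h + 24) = 4*h^4 + 24*h^3 - 84*h^2 - 296*h + 672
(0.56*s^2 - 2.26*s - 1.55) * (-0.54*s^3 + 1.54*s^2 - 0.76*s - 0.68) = -0.3024*s^5 + 2.0828*s^4 - 3.069*s^3 - 1.0502*s^2 + 2.7148*s + 1.054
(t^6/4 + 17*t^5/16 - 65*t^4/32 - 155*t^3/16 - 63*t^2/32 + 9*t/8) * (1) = t^6/4 + 17*t^5/16 - 65*t^4/32 - 155*t^3/16 - 63*t^2/32 + 9*t/8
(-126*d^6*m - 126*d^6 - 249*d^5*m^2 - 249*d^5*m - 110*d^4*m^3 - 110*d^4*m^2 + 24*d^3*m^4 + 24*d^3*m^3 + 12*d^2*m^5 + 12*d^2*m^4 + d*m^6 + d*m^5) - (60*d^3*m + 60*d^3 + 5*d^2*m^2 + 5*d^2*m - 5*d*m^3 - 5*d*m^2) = -126*d^6*m - 126*d^6 - 249*d^5*m^2 - 249*d^5*m - 110*d^4*m^3 - 110*d^4*m^2 + 24*d^3*m^4 + 24*d^3*m^3 - 60*d^3*m - 60*d^3 + 12*d^2*m^5 + 12*d^2*m^4 - 5*d^2*m^2 - 5*d^2*m + d*m^6 + d*m^5 + 5*d*m^3 + 5*d*m^2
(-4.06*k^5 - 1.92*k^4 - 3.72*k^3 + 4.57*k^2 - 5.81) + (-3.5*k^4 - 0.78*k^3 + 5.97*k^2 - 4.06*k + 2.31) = -4.06*k^5 - 5.42*k^4 - 4.5*k^3 + 10.54*k^2 - 4.06*k - 3.5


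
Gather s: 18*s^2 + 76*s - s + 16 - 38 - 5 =18*s^2 + 75*s - 27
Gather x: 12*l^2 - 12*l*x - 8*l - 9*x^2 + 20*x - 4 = 12*l^2 - 8*l - 9*x^2 + x*(20 - 12*l) - 4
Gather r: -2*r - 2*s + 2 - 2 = -2*r - 2*s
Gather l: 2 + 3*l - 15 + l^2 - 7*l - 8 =l^2 - 4*l - 21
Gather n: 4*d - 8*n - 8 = 4*d - 8*n - 8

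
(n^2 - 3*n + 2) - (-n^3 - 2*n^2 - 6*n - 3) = n^3 + 3*n^2 + 3*n + 5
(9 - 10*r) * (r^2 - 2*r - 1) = -10*r^3 + 29*r^2 - 8*r - 9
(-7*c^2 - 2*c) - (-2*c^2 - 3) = -5*c^2 - 2*c + 3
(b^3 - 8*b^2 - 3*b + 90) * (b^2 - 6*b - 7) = b^5 - 14*b^4 + 38*b^3 + 164*b^2 - 519*b - 630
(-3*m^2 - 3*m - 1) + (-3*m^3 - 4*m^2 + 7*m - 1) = -3*m^3 - 7*m^2 + 4*m - 2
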